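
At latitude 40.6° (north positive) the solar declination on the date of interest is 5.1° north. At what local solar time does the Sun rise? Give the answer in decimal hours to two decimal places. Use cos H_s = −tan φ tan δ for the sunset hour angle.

The sunset hour angle satisfies cos H_s = −tan φ tan δ = -0.0765, giving H_s = 94.39°.
Sunrise is at 12 − H_s/15 = 12 − 6.293 = 5.707 h local solar time.

5.71 h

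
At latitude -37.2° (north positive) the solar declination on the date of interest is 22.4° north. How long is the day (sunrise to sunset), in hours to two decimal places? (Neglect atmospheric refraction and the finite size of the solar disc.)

9.57 hours

−tan φ tan δ = −(-0.7590)(0.4122) = 0.3129; H_s = arccos(0.3129) = 71.77°.
Day length = 2 H_s / 15° h⁻¹ = 143.54° / 15 = 9.569 h.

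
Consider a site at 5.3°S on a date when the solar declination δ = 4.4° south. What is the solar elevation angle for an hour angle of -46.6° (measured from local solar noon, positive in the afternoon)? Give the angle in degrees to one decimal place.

43.6°

With φ = -5.3°, δ = -4.4°, H = -46.60°: sin φ sin δ = 0.0071, cos φ cos δ cos H = 0.6821, so cos θ_z = 0.6892.
θ_z = arccos(0.6892) = 46.43°, so the elevation is 90° − 46.43° = 43.57°.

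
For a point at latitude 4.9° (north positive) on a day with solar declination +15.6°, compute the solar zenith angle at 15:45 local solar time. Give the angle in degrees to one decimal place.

Hour angle H = 15° × (15.75 − 12) = 56.25°.
With φ = 4.9°, δ = 15.6°, H = 56.25°: sin φ sin δ = 0.0230, cos φ cos δ cos H = 0.5331, so cos θ_z = 0.5561.
θ_z = arccos(0.5561) = 56.21°.

56.2°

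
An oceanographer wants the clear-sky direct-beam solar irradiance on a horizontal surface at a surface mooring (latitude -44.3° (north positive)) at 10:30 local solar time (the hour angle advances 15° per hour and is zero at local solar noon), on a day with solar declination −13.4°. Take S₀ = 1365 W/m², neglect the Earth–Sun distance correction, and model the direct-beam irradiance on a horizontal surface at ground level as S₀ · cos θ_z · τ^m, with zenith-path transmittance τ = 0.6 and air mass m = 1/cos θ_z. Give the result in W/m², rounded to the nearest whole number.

583 W/m²

Hour angle H = 15° × (10.5 − 12) = -22.50°.
cos θ_z = sin φ sin δ + cos φ cos δ cos H = (-0.6984)(-0.2317) + (0.7157)(0.9728)(0.9239) = 0.8051.
Air mass m = 1/cos θ_z = 1/0.8051 = 1.242; τ^m = 0.6^1.242 = 0.5302.
Surface direct beam = 1365 × 0.8051 × 0.5302 = 582.67 W/m².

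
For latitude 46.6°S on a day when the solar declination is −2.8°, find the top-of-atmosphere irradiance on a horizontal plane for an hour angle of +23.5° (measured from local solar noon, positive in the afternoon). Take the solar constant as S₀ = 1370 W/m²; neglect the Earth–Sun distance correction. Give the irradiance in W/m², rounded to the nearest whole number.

cos θ_z = sin φ sin δ + cos φ cos δ cos H = (-0.7266)(-0.0488) + (0.6871)(0.9988)(0.9171) = 0.6648.
Top-of-atmosphere irradiance = S₀ cos θ_z = 1370 × 0.6648 = 910.78 W/m².

911 W/m²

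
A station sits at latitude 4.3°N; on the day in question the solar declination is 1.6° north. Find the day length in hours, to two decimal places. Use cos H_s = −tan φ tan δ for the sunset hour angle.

12.02 hours

The sunset hour angle satisfies cos H_s = −tan φ tan δ = -0.0021, giving H_s = 90.12°.
Day length = 2 H_s / 15° h⁻¹ = 180.24° / 15 = 12.016 h.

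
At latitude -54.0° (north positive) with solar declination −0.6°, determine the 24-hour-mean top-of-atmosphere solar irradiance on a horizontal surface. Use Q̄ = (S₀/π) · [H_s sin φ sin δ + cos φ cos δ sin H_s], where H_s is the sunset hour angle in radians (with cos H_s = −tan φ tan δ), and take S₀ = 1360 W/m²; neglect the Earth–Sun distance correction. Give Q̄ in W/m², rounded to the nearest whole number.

260 W/m²

The sunset hour angle satisfies cos H_s = −tan φ tan δ = -0.0144, giving H_s = 90.83°. In radians, H_s = 1.5853.
H_s sin φ sin δ = 1.5853 × -0.8090 × -0.0105 = 0.0135.
cos φ cos δ sin H_s = 0.5878 × 0.9999 × 0.9999 = 0.5877.
Q̄ = (1360/π) × (0.0135 + 0.5877) = 432.90 × 0.6012 = 260.26 W/m².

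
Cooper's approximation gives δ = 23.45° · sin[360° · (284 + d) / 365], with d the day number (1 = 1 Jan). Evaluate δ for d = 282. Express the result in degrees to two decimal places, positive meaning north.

-7.34°

360 × (284 + 282) / 365 = 558.247°; sin(558.247°) = -0.3131.
δ = 23.45 × -0.3131 = -7.342° ≈ -7.34°.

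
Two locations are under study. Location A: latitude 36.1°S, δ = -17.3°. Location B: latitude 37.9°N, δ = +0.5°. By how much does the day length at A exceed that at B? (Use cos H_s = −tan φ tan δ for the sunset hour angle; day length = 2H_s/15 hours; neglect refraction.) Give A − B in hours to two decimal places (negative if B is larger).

A: H_s = arccos(−tan -36.1° · tan -17.3°) = 103.13°, so 2H_s/15 = 13.7507 h.
B: H_s = arccos(−tan 37.9° · tan 0.5°) = 90.39°, so 2H_s/15 = 12.0520 h.
A − B = 13.7507 − 12.0520 = 1.6987 h.

+1.70 h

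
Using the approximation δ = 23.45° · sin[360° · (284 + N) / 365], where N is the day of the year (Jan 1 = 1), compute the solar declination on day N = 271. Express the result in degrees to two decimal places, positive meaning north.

-3.02°

360 × (284 + 271) / 365 = 547.397°; sin(547.397°) = -0.1287.
δ = 23.45 × -0.1287 = -3.018° ≈ -3.02°.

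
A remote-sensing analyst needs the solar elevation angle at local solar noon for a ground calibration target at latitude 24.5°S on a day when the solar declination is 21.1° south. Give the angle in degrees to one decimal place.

At local solar noon the hour angle is zero, so the elevation is 90° − |φ − δ| = 90° − |-24.5° − (-21.1°)| = 90° − 3.4° = 86.6°.

86.6°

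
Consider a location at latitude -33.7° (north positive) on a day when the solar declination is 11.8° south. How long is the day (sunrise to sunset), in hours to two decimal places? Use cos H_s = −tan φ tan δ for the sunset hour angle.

13.07 hours

cos H_s = −tan(-33.7°) · tan(-11.8°) = -0.1393, so H_s = arccos(-0.1393) = 98.01°.
Day length = 2 H_s / 15° h⁻¹ = 196.02° / 15 = 13.068 h.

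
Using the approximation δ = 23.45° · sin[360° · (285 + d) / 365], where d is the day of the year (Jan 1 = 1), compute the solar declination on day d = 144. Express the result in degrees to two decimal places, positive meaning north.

360 × (285 + 144) / 365 = 423.123°; sin(423.123°) = 0.8920.
δ = 23.45 × 0.8920 = 20.917° ≈ +20.92°.

+20.92°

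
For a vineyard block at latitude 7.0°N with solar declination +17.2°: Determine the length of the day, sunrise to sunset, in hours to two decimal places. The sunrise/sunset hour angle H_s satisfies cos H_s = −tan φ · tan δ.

12.29 hours

The sunset hour angle satisfies cos H_s = −tan φ tan δ = -0.0380, giving H_s = 92.18°.
Day length = 2 H_s / 15° h⁻¹ = 184.36° / 15 = 12.291 h.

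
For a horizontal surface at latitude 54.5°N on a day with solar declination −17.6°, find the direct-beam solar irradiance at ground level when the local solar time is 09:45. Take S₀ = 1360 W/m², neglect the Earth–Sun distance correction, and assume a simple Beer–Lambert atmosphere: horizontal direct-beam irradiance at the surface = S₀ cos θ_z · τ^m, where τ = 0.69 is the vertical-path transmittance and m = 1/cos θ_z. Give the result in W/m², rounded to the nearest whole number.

51 W/m²

Hour angle H = 15° × (9.75 − 12) = -33.75°.
cos θ_z = sin(54.5°) sin(-17.6°) + cos(54.5°) cos(-17.6°) cos(-33.75°) = -0.2462 + 0.4602 = 0.2140.
Air mass m = 1/cos θ_z = 1/0.2140 = 4.673; τ^m = 0.69^4.673 = 0.1766.
Surface direct beam = 1360 × 0.2140 × 0.1766 = 51.40 W/m².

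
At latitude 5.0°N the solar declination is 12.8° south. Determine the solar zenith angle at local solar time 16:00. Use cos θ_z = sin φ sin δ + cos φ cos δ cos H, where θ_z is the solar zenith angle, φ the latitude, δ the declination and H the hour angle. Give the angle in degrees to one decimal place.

Hour angle H = 15° × (16 − 12) = 60.00°.
With φ = 5.0°, δ = -12.8°, H = 60.00°: sin φ sin δ = -0.0193, cos φ cos δ cos H = 0.4857, so cos θ_z = 0.4664.
θ_z = arccos(0.4664) = 62.20°.

62.2°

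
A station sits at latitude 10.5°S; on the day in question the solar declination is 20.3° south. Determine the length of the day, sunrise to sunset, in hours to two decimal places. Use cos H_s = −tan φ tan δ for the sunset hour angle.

cos H_s = −tan(-10.5°) · tan(-20.3°) = -0.0686, so H_s = arccos(-0.0686) = 93.93°.
Day length = 2 H_s / 15° h⁻¹ = 187.86° / 15 = 12.524 h.

12.52 hours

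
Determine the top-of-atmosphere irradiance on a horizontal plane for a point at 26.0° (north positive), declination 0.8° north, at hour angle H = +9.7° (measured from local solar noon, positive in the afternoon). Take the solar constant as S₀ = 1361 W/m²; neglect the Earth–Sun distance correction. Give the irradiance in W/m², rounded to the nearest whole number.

cos θ_z = sin φ sin δ + cos φ cos δ cos H = (0.4384)(0.0140) + (0.8988)(0.9999)(0.9857) = 0.8920.
Top-of-atmosphere irradiance = S₀ cos θ_z = 1361 × 0.8920 = 1214.01 W/m².

1214 W/m²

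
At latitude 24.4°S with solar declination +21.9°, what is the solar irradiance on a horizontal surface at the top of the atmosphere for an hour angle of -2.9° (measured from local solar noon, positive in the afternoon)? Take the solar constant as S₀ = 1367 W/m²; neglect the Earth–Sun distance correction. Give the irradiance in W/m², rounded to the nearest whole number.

943 W/m²

cos θ_z = sin φ sin δ + cos φ cos δ cos H = (-0.4131)(0.3730) + (0.9107)(0.9278)(0.9987) = 0.6898.
Top-of-atmosphere irradiance = S₀ cos θ_z = 1367 × 0.6898 = 942.96 W/m².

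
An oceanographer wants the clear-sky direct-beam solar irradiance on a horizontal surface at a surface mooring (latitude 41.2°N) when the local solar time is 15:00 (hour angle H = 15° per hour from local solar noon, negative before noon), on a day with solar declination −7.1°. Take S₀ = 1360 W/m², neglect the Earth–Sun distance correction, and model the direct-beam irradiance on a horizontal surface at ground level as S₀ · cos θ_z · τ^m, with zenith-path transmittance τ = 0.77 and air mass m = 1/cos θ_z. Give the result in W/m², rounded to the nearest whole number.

338 W/m²

Hour angle H = 15° × (15 − 12) = 45.00°.
cos θ_z = sin(41.2°) sin(-7.1°) + cos(41.2°) cos(-7.1°) cos(45.00°) = -0.0814 + 0.5280 = 0.4466.
Air mass m = 1/cos θ_z = 1/0.4466 = 2.239; τ^m = 0.77^2.239 = 0.5570.
Surface direct beam = 1360 × 0.4466 × 0.5570 = 338.31 W/m².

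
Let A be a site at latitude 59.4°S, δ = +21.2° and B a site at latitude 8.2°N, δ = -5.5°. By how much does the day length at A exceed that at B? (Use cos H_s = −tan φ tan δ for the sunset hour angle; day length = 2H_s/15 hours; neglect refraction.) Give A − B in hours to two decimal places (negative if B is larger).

-5.36 h

A: H_s = arccos(−tan -59.4° · tan 21.2°) = 49.02°, so 2H_s/15 = 6.5360 h.
B: H_s = arccos(−tan 8.2° · tan -5.5°) = 89.20°, so 2H_s/15 = 11.8933 h.
A − B = 6.5360 − 11.8933 = -5.3573 h.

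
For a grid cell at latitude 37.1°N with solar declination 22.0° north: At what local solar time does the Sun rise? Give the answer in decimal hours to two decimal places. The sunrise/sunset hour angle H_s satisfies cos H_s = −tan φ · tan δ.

cos H_s = −tan(37.1°) · tan(22.0°) = -0.3056, so H_s = arccos(-0.3056) = 107.79°.
Sunrise is at 12 − H_s/15 = 12 − 7.186 = 4.814 h local solar time.

4.81 h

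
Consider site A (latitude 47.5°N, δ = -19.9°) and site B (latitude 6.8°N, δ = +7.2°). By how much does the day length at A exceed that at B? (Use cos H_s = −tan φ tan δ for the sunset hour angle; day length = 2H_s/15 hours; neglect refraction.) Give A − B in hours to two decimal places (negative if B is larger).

-3.22 h

A: H_s = arccos(−tan 47.5° · tan -19.9°) = 66.73°, so 2H_s/15 = 8.8973 h.
B: H_s = arccos(−tan 6.8° · tan 7.2°) = 90.86°, so 2H_s/15 = 12.1147 h.
A − B = 8.8973 − 12.1147 = -3.2174 h.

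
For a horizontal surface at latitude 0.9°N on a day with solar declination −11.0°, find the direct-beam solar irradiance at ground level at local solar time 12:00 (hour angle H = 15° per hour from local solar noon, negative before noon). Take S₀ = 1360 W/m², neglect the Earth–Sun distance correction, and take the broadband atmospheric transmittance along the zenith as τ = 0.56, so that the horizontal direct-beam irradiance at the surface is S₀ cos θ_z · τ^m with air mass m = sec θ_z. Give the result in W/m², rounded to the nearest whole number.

Hour angle H = 15° × (12 − 12) = 0.00°.
cos θ_z = sin(0.9°) sin(-11.0°) + cos(0.9°) cos(-11.0°) cos(0.00°) = -0.0030 + 0.9815 = 0.9785.
Air mass m = 1/cos θ_z = 1/0.9785 = 1.022; τ^m = 0.56^1.022 = 0.5529.
Surface direct beam = 1360 × 0.9785 × 0.5529 = 735.78 W/m².

736 W/m²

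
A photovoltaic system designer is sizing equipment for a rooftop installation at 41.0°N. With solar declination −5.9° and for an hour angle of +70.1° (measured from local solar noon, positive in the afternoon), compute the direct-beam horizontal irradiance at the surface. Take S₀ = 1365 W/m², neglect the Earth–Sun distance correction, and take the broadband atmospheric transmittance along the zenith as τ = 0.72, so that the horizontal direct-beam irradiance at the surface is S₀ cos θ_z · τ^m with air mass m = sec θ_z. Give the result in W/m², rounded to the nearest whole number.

cos θ_z = sin φ sin δ + cos φ cos δ cos H = (0.6561)(-0.1028) + (0.7547)(0.9947)(0.3404) = 0.1881.
Air mass m = 1/cos θ_z = 1/0.1881 = 5.316; τ^m = 0.72^5.316 = 0.1744.
Surface direct beam = 1365 × 0.1881 × 0.1744 = 44.78 W/m².

45 W/m²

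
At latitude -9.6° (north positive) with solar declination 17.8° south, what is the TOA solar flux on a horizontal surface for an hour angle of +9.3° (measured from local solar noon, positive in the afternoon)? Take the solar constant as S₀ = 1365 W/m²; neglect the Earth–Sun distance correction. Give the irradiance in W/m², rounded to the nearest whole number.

1334 W/m²

cos θ_z = sin φ sin δ + cos φ cos δ cos H = (-0.1668)(-0.3057) + (0.9860)(0.9521)(0.9869) = 0.9775.
Top-of-atmosphere irradiance = S₀ cos θ_z = 1365 × 0.9775 = 1334.29 W/m².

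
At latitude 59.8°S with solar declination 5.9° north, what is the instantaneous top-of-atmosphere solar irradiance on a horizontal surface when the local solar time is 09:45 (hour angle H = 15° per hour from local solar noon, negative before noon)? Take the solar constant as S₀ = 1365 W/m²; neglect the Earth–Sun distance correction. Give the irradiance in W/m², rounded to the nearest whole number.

447 W/m²

Hour angle H = 15° × (9.75 − 12) = -33.75°.
cos θ_z = sin φ sin δ + cos φ cos δ cos H = (-0.8643)(0.1028) + (0.5030)(0.9947)(0.8315) = 0.3272.
Top-of-atmosphere irradiance = S₀ cos θ_z = 1365 × 0.3272 = 446.63 W/m².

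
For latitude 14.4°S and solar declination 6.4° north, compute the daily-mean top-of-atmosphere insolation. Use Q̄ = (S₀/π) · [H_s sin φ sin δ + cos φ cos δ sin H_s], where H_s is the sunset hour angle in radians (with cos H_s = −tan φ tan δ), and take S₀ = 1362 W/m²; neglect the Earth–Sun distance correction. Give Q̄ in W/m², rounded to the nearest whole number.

399 W/m²

cos H_s = −tan(-14.4°) · tan(6.4°) = 0.0288, so H_s = arccos(0.0288) = 88.35°. In radians, H_s = 1.5420.
H_s sin φ sin δ = 1.5420 × -0.2487 × 0.1115 = -0.0428.
cos φ cos δ sin H_s = 0.9686 × 0.9938 × 0.9996 = 0.9622.
Q̄ = (1362/π) × (-0.0428 + 0.9622) = 433.54 × 0.9194 = 398.60 W/m².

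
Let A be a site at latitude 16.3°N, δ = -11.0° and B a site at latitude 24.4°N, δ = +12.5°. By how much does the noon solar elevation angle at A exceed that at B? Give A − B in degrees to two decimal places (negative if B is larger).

A: 90° − |16.3 − (-11.0)| = 62.70°.
B: 90° − |24.4 − (12.5)| = 78.10°.
A − B = 62.70 − 78.10 = -15.40°.

-15.40°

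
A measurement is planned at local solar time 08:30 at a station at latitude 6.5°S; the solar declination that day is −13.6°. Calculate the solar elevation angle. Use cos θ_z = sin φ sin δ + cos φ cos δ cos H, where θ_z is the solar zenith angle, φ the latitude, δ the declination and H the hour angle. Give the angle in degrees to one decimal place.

37.9°

Hour angle H = 15° × (8.5 − 12) = -52.50°.
cos θ_z = sin φ sin δ + cos φ cos δ cos H = (-0.1132)(-0.2351) + (0.9936)(0.9720)(0.6088) = 0.6146.
θ_z = arccos(0.6146) = 52.08°, so the elevation is 90° − 52.08° = 37.92°.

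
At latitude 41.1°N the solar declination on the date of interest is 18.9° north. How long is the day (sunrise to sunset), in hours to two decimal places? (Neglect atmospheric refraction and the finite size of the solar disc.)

14.32 hours

cos H_s = −tan(41.1°) · tan(18.9°) = -0.2987, so H_s = arccos(-0.2987) = 107.38°.
Day length = 2 H_s / 15° h⁻¹ = 214.76° / 15 = 14.317 h.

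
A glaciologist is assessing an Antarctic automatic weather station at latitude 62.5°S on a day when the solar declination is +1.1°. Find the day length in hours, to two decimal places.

cos H_s = −tan(-62.5°) · tan(1.1°) = 0.0369, so H_s = arccos(0.0369) = 87.89°.
Day length = 2 H_s / 15° h⁻¹ = 175.78° / 15 = 11.719 h.

11.72 hours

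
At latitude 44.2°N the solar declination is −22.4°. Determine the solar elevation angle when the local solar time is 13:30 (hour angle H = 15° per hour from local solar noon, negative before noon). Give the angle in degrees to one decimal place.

20.3°

Hour angle H = 15° × (13.5 − 12) = 22.50°.
cos θ_z = sin(44.2°) sin(-22.4°) + cos(44.2°) cos(-22.4°) cos(22.50°) = -0.2657 + 0.6124 = 0.3467.
θ_z = arccos(0.3467) = 69.71°, so the elevation is 90° − 69.71° = 20.29°.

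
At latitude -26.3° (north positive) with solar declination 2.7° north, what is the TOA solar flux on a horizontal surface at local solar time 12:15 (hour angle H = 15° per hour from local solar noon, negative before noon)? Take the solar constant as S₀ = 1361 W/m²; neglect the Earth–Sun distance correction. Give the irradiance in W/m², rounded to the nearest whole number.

1188 W/m²

Hour angle H = 15° × (12.25 − 12) = 3.75°.
With φ = -26.3°, δ = 2.7°, H = 3.75°: sin φ sin δ = -0.0209, cos φ cos δ cos H = 0.8936, so cos θ_z = 0.8727.
Top-of-atmosphere irradiance = S₀ cos θ_z = 1361 × 0.8727 = 1187.74 W/m².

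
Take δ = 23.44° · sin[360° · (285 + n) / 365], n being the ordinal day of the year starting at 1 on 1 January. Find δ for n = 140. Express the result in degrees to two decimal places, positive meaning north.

360 × (285 + 140) / 365 = 419.178°; sin(419.178°) = 0.8588.
δ = 23.44 × 0.8588 = 20.130° ≈ +20.13°.

+20.13°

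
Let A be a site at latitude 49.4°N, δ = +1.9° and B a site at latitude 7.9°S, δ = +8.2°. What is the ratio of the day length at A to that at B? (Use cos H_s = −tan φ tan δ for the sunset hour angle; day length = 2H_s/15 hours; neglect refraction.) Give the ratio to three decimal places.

A: H_s = arccos(−tan 49.4° · tan 1.9°) = 92.22°, so 2H_s/15 = 12.2960 h.
B: H_s = arccos(−tan -7.9° · tan 8.2°) = 88.85°, so 2H_s/15 = 11.8467 h.
Ratio A/B = 12.2960 / 11.8467 = 1.0379.

1.038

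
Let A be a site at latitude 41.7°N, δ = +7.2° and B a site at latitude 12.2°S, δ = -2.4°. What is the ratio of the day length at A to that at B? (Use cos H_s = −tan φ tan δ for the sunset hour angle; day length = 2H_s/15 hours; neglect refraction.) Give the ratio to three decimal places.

1.066

A: H_s = arccos(−tan 41.7° · tan 7.2°) = 96.46°, so 2H_s/15 = 12.8613 h.
B: H_s = arccos(−tan -12.2° · tan -2.4°) = 90.52°, so 2H_s/15 = 12.0693 h.
Ratio A/B = 12.8613 / 12.0693 = 1.0656.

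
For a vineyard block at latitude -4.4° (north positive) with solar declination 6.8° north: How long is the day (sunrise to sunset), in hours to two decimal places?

cos H_s = −tan(-4.4°) · tan(6.8°) = 0.0092, so H_s = arccos(0.0092) = 89.47°.
Day length = 2 H_s / 15° h⁻¹ = 178.94° / 15 = 11.929 h.

11.93 hours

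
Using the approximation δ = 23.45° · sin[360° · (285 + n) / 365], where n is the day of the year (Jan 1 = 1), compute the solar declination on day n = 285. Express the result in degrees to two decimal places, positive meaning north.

360 × (285 + 285) / 365 = 562.192°; sin(562.192°) = -0.3777.
δ = 23.45 × -0.3777 = -8.857° ≈ -8.86°.

-8.86°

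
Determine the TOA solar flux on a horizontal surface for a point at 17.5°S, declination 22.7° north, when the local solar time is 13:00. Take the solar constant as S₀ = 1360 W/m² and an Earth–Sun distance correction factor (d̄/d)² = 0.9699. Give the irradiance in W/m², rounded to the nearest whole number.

968 W/m²

Hour angle H = 15° × (13 − 12) = 15.00°.
With φ = -17.5°, δ = 22.7°, H = 15.00°: sin φ sin δ = -0.1160, cos φ cos δ cos H = 0.8499, so cos θ_z = 0.7339.
Top-of-atmosphere irradiance = S₀ (d̄/d)² cos θ_z = 1360 × 0.9699 × 0.7339 = 968.06 W/m².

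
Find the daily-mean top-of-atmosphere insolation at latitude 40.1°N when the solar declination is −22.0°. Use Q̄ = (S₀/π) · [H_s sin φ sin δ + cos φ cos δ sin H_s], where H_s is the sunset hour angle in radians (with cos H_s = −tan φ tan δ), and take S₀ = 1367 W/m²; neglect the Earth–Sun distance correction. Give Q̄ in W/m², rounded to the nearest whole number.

cos H_s = −tan(40.1°) · tan(-22.0°) = 0.3402, so H_s = arccos(0.3402) = 70.11°. In radians, H_s = 1.2237.
H_s sin φ sin δ = 1.2237 × 0.6441 × -0.3746 = -0.2953.
cos φ cos δ sin H_s = 0.7649 × 0.9272 × 0.9404 = 0.6669.
Q̄ = (1367/π) × (-0.2953 + 0.6669) = 435.13 × 0.3716 = 161.69 W/m².

162 W/m²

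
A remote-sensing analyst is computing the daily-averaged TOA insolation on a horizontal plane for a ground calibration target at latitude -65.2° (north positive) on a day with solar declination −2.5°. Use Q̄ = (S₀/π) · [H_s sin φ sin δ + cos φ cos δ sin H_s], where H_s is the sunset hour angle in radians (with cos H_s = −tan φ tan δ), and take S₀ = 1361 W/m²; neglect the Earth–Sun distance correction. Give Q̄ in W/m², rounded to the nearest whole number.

−tan φ tan δ = −(-2.1642)(-0.0437) = -0.0946; H_s = arccos(-0.0946) = 95.43°. In radians, H_s = 1.6656.
H_s sin φ sin δ = 1.6656 × -0.9078 × -0.0436 = 0.0659.
cos φ cos δ sin H_s = 0.4195 × 0.9990 × 0.9955 = 0.4172.
Q̄ = (1361/π) × (0.0659 + 0.4172) = 433.22 × 0.4831 = 209.29 W/m².

209 W/m²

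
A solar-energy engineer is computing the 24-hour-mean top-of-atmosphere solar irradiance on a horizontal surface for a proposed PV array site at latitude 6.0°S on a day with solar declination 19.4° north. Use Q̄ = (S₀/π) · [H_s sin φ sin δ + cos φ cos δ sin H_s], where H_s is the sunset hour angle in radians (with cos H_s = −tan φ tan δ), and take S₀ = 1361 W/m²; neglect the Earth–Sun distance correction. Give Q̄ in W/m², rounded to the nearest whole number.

383 W/m²

−tan φ tan δ = −(-0.1051)(0.3522) = 0.0370; H_s = arccos(0.0370) = 87.88°. In radians, H_s = 1.5338.
H_s sin φ sin δ = 1.5338 × -0.1045 × 0.3322 = -0.0532.
cos φ cos δ sin H_s = 0.9945 × 0.9432 × 0.9993 = 0.9374.
Q̄ = (1361/π) × (-0.0532 + 0.9374) = 433.22 × 0.8842 = 383.05 W/m².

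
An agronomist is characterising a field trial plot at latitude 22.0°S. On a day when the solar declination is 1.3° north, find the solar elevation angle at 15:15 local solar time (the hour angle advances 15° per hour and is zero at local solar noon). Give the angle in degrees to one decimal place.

37.1°

Hour angle H = 15° × (15.25 − 12) = 48.75°.
cos θ_z = sin(-22.0°) sin(1.3°) + cos(-22.0°) cos(1.3°) cos(48.75°) = -0.0085 + 0.6112 = 0.6027.
θ_z = arccos(0.6027) = 52.94°, so the elevation is 90° − 52.94° = 37.06°.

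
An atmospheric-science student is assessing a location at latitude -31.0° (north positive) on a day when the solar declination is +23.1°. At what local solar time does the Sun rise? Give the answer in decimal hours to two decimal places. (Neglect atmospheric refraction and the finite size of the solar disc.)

The sunset hour angle satisfies cos H_s = −tan φ tan δ = 0.2563, giving H_s = 75.15°.
Sunrise is at 12 − H_s/15 = 12 − 5.010 = 6.990 h local solar time.

6.99 h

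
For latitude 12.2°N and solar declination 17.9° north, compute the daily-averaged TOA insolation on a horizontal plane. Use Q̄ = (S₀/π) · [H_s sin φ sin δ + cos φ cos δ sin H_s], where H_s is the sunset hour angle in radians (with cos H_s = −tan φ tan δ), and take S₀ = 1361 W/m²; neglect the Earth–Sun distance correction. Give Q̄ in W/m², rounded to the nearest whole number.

−tan φ tan δ = −(0.2162)(0.3230) = -0.0698; H_s = arccos(-0.0698) = 94.00°. In radians, H_s = 1.6406.
H_s sin φ sin δ = 1.6406 × 0.2113 × 0.3074 = 0.1066.
cos φ cos δ sin H_s = 0.9774 × 0.9516 × 0.9976 = 0.9279.
Q̄ = (1361/π) × (0.1066 + 0.9279) = 433.22 × 1.0345 = 448.17 W/m².

448 W/m²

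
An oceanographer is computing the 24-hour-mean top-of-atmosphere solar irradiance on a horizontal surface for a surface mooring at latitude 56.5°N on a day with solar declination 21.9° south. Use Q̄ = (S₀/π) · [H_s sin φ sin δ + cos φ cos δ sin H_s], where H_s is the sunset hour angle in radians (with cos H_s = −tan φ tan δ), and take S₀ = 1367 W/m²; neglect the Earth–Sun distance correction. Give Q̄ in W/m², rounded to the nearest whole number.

The sunset hour angle satisfies cos H_s = −tan φ tan δ = 0.6074, giving H_s = 52.60°. In radians, H_s = 0.9180.
H_s sin φ sin δ = 0.9180 × 0.8339 × -0.3730 = -0.2855.
cos φ cos δ sin H_s = 0.5519 × 0.9278 × 0.7944 = 0.4068.
Q̄ = (1367/π) × (-0.2855 + 0.4068) = 435.13 × 0.1213 = 52.78 W/m².

53 W/m²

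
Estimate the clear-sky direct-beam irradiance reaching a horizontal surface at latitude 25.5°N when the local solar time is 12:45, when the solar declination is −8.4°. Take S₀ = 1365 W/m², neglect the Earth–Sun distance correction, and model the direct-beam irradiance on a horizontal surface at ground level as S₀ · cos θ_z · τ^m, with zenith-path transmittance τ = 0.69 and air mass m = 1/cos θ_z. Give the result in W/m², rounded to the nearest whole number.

703 W/m²

Hour angle H = 15° × (12.75 − 12) = 11.25°.
cos θ_z = sin(25.5°) sin(-8.4°) + cos(25.5°) cos(-8.4°) cos(11.25°) = -0.0629 + 0.8757 = 0.8128.
Air mass m = 1/cos θ_z = 1/0.8128 = 1.230; τ^m = 0.69^1.230 = 0.6336.
Surface direct beam = 1365 × 0.8128 × 0.6336 = 702.96 W/m².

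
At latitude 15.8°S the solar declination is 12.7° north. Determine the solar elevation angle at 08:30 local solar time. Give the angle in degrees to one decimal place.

Hour angle H = 15° × (8.5 − 12) = -52.50°.
With φ = -15.8°, δ = 12.7°, H = -52.50°: sin φ sin δ = -0.0599, cos φ cos δ cos H = 0.5714, so cos θ_z = 0.5115.
θ_z = arccos(0.5115) = 59.24°, so the elevation is 90° − 59.24° = 30.76°.

30.8°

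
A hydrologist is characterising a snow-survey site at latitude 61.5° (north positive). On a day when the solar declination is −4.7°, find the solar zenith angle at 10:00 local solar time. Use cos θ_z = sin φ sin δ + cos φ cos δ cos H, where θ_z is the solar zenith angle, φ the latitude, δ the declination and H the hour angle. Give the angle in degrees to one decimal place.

Hour angle H = 15° × (10 − 12) = -30.00°.
cos θ_z = sin φ sin δ + cos φ cos δ cos H = (0.8788)(-0.0819) + (0.4772)(0.9966)(0.8660) = 0.3399.
θ_z = arccos(0.3399) = 70.13°.

70.1°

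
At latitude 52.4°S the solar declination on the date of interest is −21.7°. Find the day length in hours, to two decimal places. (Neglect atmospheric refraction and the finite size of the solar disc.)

16.15 hours

cos H_s = −tan(-52.4°) · tan(-21.7°) = -0.5167, so H_s = arccos(-0.5167) = 121.11°.
Day length = 2 H_s / 15° h⁻¹ = 242.22° / 15 = 16.148 h.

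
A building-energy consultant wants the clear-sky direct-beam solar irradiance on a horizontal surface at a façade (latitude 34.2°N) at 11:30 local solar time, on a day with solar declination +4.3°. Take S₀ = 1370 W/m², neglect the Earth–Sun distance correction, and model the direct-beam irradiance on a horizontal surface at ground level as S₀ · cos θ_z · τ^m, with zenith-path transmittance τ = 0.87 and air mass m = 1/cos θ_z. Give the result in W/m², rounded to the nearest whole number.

1002 W/m²

Hour angle H = 15° × (11.5 − 12) = -7.50°.
cos θ_z = sin φ sin δ + cos φ cos δ cos H = (0.5621)(0.0750) + (0.8271)(0.9972)(0.9914) = 0.8598.
Air mass m = 1/cos θ_z = 1/0.8598 = 1.163; τ^m = 0.87^1.163 = 0.8505.
Surface direct beam = 1370 × 0.8598 × 0.8505 = 1001.83 W/m².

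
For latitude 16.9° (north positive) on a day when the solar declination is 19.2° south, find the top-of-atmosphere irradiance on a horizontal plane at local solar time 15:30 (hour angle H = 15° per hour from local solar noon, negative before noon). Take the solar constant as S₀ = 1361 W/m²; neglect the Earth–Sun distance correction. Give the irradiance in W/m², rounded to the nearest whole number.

619 W/m²

Hour angle H = 15° × (15.5 − 12) = 52.50°.
With φ = 16.9°, δ = -19.2°, H = 52.50°: sin φ sin δ = -0.0956, cos φ cos δ cos H = 0.5501, so cos θ_z = 0.4545.
Top-of-atmosphere irradiance = S₀ cos θ_z = 1361 × 0.4545 = 618.57 W/m².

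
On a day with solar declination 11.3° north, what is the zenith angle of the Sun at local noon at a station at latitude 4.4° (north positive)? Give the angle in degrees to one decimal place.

6.9°

At local solar noon the hour angle is zero, so the zenith angle is |φ − δ| = |4.4° − (11.3°)| = 6.9°.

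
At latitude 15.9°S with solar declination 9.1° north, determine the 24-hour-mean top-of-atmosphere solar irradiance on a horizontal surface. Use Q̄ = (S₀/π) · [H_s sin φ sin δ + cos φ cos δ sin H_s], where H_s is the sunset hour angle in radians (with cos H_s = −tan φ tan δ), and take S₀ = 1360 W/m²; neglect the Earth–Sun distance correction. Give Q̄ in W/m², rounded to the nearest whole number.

382 W/m²

−tan φ tan δ = −(-0.2849)(0.1602) = 0.0456; H_s = arccos(0.0456) = 87.39°. In radians, H_s = 1.5252.
H_s sin φ sin δ = 1.5252 × -0.2740 × 0.1582 = -0.0661.
cos φ cos δ sin H_s = 0.9617 × 0.9874 × 0.9990 = 0.9486.
Q̄ = (1360/π) × (-0.0661 + 0.9486) = 432.90 × 0.8825 = 382.03 W/m².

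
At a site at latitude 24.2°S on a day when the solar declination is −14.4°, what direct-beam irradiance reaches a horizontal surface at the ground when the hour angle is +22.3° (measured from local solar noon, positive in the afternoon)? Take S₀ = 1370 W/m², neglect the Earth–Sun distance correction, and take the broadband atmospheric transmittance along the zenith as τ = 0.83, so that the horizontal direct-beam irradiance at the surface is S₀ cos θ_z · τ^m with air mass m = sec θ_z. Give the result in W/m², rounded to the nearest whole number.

1028 W/m²

cos θ_z = sin φ sin δ + cos φ cos δ cos H = (-0.4099)(-0.2487) + (0.9121)(0.9686)(0.9252) = 0.9193.
Air mass m = 1/cos θ_z = 1/0.9193 = 1.088; τ^m = 0.83^1.088 = 0.8165.
Surface direct beam = 1370 × 0.9193 × 0.8165 = 1028.33 W/m².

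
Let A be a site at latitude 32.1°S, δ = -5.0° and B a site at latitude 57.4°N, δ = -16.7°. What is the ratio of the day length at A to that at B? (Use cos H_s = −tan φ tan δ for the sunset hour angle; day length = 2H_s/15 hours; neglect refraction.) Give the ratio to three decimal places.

1.502

A: H_s = arccos(−tan -32.1° · tan -5.0°) = 93.15°, so 2H_s/15 = 12.4200 h.
B: H_s = arccos(−tan 57.4° · tan -16.7°) = 62.02°, so 2H_s/15 = 8.2693 h.
Ratio A/B = 12.4200 / 8.2693 = 1.5019.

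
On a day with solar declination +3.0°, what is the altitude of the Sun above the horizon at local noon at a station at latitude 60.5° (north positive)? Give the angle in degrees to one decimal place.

At local solar noon the hour angle is zero, so the elevation is 90° − |φ − δ| = 90° − |60.5° − (3.0°)| = 90° − 57.5° = 32.5°.

32.5°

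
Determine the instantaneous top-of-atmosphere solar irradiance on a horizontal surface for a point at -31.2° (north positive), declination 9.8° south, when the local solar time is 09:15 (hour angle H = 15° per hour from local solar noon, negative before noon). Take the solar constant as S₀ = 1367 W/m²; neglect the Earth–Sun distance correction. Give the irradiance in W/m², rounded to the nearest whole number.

987 W/m²

Hour angle H = 15° × (9.25 − 12) = -41.25°.
cos θ_z = sin(-31.2°) sin(-9.8°) + cos(-31.2°) cos(-9.8°) cos(-41.25°) = 0.0882 + 0.6337 = 0.7219.
Top-of-atmosphere irradiance = S₀ cos θ_z = 1367 × 0.7219 = 986.84 W/m².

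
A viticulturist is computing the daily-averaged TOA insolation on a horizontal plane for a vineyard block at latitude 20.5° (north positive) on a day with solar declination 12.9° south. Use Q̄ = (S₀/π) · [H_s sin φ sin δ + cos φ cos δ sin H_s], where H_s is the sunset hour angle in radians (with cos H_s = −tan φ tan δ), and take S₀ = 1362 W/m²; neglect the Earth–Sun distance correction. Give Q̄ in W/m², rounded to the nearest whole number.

344 W/m²

The sunset hour angle satisfies cos H_s = −tan φ tan δ = 0.0856, giving H_s = 85.09°. In radians, H_s = 1.4851.
H_s sin φ sin δ = 1.4851 × 0.3502 × -0.2233 = -0.1161.
cos φ cos δ sin H_s = 0.9367 × 0.9748 × 0.9963 = 0.9097.
Q̄ = (1362/π) × (-0.1161 + 0.9097) = 433.54 × 0.7936 = 344.06 W/m².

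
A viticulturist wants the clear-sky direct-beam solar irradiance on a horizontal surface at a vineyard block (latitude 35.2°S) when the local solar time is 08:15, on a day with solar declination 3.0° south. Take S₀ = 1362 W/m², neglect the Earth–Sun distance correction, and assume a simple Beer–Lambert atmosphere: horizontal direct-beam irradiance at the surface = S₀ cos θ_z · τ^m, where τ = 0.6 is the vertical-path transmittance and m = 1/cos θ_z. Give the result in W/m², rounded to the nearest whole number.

229 W/m²

Hour angle H = 15° × (8.25 − 12) = -56.25°.
With φ = -35.2°, δ = -3.0°, H = -56.25°: sin φ sin δ = 0.0302, cos φ cos δ cos H = 0.4534, so cos θ_z = 0.4836.
Air mass m = 1/cos θ_z = 1/0.4836 = 2.068; τ^m = 0.6^2.068 = 0.3477.
Surface direct beam = 1362 × 0.4836 × 0.3477 = 229.02 W/m².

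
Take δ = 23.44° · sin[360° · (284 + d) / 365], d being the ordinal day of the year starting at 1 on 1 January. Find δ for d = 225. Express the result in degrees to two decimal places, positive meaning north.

+14.42°

360 × (284 + 225) / 365 = 502.027°; sin(502.027°) = 0.6153.
δ = 23.44 × 0.6153 = 14.423° ≈ +14.42°.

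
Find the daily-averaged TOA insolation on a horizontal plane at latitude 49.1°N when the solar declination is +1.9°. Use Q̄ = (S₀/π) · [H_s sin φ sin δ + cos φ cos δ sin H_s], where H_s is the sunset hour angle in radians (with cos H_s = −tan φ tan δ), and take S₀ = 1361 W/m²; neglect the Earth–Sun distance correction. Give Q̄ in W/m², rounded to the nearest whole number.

−tan φ tan δ = −(1.1544)(0.0332) = -0.0383; H_s = arccos(-0.0383) = 92.19°. In radians, H_s = 1.6090.
H_s sin φ sin δ = 1.6090 × 0.7559 × 0.0332 = 0.0404.
cos φ cos δ sin H_s = 0.6547 × 0.9995 × 0.9993 = 0.6539.
Q̄ = (1361/π) × (0.0404 + 0.6539) = 433.22 × 0.6943 = 300.78 W/m².

301 W/m²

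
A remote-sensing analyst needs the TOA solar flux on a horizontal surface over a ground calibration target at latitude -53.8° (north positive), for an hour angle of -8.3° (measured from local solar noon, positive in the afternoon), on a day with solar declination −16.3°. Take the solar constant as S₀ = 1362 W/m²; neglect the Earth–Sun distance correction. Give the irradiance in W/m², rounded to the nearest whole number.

1072 W/m²

cos θ_z = sin(-53.8°) sin(-16.3°) + cos(-53.8°) cos(-16.3°) cos(-8.30°) = 0.2265 + 0.5609 = 0.7874.
Top-of-atmosphere irradiance = S₀ cos θ_z = 1362 × 0.7874 = 1072.44 W/m².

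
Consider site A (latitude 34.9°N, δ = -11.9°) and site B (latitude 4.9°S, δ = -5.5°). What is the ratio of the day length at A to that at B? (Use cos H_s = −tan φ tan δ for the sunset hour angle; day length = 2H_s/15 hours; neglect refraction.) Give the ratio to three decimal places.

0.901

A: H_s = arccos(−tan 34.9° · tan -11.9°) = 81.55°, so 2H_s/15 = 10.8733 h.
B: H_s = arccos(−tan -4.9° · tan -5.5°) = 90.47°, so 2H_s/15 = 12.0627 h.
Ratio A/B = 10.8733 / 12.0627 = 0.9014.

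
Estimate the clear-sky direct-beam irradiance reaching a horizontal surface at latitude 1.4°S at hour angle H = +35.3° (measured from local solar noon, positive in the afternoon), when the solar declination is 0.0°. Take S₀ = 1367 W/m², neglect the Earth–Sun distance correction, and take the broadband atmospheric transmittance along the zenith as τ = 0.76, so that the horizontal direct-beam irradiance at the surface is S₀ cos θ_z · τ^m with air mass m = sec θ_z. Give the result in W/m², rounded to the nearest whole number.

797 W/m²

cos θ_z = sin φ sin δ + cos φ cos δ cos H = (-0.0244)(0.0000) + (0.9997)(1.0000)(0.8161) = 0.8159.
Air mass m = 1/cos θ_z = 1/0.8159 = 1.226; τ^m = 0.76^1.226 = 0.7143.
Surface direct beam = 1367 × 0.8159 × 0.7143 = 796.68 W/m².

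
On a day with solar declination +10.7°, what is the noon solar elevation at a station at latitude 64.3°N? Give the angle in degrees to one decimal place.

36.4°

At local solar noon the hour angle is zero, so the elevation is 90° − |φ − δ| = 90° − |64.3° − (10.7°)| = 90° − 53.6° = 36.4°.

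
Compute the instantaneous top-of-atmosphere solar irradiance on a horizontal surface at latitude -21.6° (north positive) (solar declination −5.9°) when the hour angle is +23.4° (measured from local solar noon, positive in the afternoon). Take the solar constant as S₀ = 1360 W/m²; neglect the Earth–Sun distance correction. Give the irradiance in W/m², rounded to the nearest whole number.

1206 W/m²

cos θ_z = sin φ sin δ + cos φ cos δ cos H = (-0.3681)(-0.1028) + (0.9298)(0.9947)(0.9178) = 0.8867.
Top-of-atmosphere irradiance = S₀ cos θ_z = 1360 × 0.8867 = 1205.91 W/m².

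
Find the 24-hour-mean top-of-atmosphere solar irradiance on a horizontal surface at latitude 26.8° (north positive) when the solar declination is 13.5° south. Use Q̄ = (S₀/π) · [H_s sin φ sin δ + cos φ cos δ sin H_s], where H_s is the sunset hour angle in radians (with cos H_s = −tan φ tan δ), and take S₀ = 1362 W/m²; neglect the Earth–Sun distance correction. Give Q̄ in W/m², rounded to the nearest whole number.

−tan φ tan δ = −(0.5051)(-0.2401) = 0.1213; H_s = arccos(0.1213) = 83.03°. In radians, H_s = 1.4491.
H_s sin φ sin δ = 1.4491 × 0.4509 × -0.2334 = -0.1525.
cos φ cos δ sin H_s = 0.8926 × 0.9724 × 0.9926 = 0.8615.
Q̄ = (1362/π) × (-0.1525 + 0.8615) = 433.54 × 0.7090 = 307.38 W/m².

307 W/m²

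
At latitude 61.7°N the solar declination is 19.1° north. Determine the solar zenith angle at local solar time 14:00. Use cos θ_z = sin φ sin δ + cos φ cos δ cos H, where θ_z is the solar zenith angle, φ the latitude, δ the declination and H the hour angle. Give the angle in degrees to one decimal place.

Hour angle H = 15° × (14 − 12) = 30.00°.
With φ = 61.7°, δ = 19.1°, H = 30.00°: sin φ sin δ = 0.2881, cos φ cos δ cos H = 0.3880, so cos θ_z = 0.6761.
θ_z = arccos(0.6761) = 47.46°.

47.5°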